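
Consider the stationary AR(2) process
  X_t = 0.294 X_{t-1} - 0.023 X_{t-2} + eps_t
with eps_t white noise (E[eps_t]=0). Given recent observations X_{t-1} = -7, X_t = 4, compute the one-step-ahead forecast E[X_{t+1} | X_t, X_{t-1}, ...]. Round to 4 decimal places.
E[X_{t+1} \mid \mathcal F_t] = 1.3370

For an AR(p) model X_t = c + sum_i phi_i X_{t-i} + eps_t, the
one-step-ahead conditional mean is
  E[X_{t+1} | X_t, ...] = c + sum_i phi_i X_{t+1-i}.
Substitute known values:
  E[X_{t+1} | ...] = (0.294) * (4) + (-0.023) * (-7)
                   = 1.3370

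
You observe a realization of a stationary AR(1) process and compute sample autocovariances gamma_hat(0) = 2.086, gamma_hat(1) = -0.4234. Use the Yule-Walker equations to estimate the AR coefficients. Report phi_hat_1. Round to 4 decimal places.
\hat\phi_{1} = -0.2030

The Yule-Walker equations for an AR(p) process read, in matrix form,
  Gamma_p phi = r_p,   with   (Gamma_p)_{ij} = gamma(|i - j|),
                       (r_p)_i = gamma(i),   i,j = 1..p.
Substitute the sample gammas (Toeplitz matrix and right-hand side of size 1):
  Gamma_p = [[2.086]]
  r_p     = [-0.4234]
With p = 1 this is the single equation gamma(0) phi_1 = gamma(1):
  phi_hat_1 = gamma(1) / gamma(0) = -0.4234 / 2.086 = -0.2030.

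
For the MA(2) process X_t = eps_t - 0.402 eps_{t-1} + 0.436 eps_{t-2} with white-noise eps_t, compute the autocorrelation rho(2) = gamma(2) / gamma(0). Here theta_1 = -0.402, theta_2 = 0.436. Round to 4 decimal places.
\rho(2) = 0.3226

For an MA(q) process with theta_0 = 1, the autocovariance is
  gamma(k) = sigma^2 * sum_{i=0..q-k} theta_i * theta_{i+k},
and rho(k) = gamma(k) / gamma(0). Sigma^2 cancels.
  numerator   = (1)*(0.436) = 0.436.
  denominator = (1)^2 + (-0.402)^2 + (0.436)^2 = 1.3517.
  rho(2) = 0.436 / 1.3517 = 0.3226.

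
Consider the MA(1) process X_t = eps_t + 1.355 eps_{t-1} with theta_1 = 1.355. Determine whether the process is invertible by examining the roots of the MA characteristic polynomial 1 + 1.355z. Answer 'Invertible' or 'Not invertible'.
\text{Not invertible}

The MA(q) characteristic polynomial is P(z) = 1 + 1.355z.
Invertibility requires all roots to lie outside the unit circle, i.e. |z| > 1 for every root.
This is linear in z: 1 + (1.355) z = 0  =>  z = -1/(1.355) = -0.738007,  |z| = 0.738007.
Moduli of all roots: 0.7380.
All moduli strictly greater than 1? No.
Verdict: Not invertible.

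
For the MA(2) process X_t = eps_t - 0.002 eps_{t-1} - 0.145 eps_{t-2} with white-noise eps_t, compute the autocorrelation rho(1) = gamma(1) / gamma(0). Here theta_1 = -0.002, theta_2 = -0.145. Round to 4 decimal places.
\rho(1) = -0.0017

For an MA(q) process with theta_0 = 1, the autocovariance is
  gamma(k) = sigma^2 * sum_{i=0..q-k} theta_i * theta_{i+k},
and rho(k) = gamma(k) / gamma(0). Sigma^2 cancels.
  numerator   = (1)*(-0.002) + (-0.002)*(-0.145) = -0.00171.
  denominator = (1)^2 + (-0.002)^2 + (-0.145)^2 = 1.021029.
  rho(1) = -0.00171 / 1.021029 = -0.0017.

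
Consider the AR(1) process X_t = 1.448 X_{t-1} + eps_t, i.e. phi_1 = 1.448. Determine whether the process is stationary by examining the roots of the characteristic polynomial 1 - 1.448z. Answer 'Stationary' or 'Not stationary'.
\text{Not stationary}

The AR(p) characteristic polynomial is P(z) = 1 - 1.448z.
Stationarity requires all roots to lie outside the unit circle, i.e. |z| > 1 for every root.
This is linear in z: 1 + (-1.448) z = 0  =>  z = -1/(-1.448) = 0.690608,  |z| = 0.690608.
Moduli of all roots: 0.6906.
All moduli strictly greater than 1? No.
Verdict: Not stationary.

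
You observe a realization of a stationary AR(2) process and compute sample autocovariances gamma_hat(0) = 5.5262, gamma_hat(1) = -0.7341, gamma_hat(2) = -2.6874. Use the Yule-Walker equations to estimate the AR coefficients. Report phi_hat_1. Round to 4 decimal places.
\hat\phi_{1} = -0.2010

The Yule-Walker equations for an AR(p) process read, in matrix form,
  Gamma_p phi = r_p,   with   (Gamma_p)_{ij} = gamma(|i - j|),
                       (r_p)_i = gamma(i),   i,j = 1..p.
Substitute the sample gammas (Toeplitz matrix and right-hand side of size 2):
  Gamma_p = [[5.5262, -0.7341], [-0.7341, 5.5262]]
  r_p     = [-0.7341, -2.6874]
Written out:
  5.5262 phi_1 - 0.7341 phi_2 = -0.7341
  -0.7341 phi_1 + 5.5262 phi_2 = -2.6874
Solve by Cramer's rule:
  det = gamma(0)^2 - gamma(1)^2 = (5.5262)^2 - (-0.7341)^2 = 30.53888644 - 0.53890281 = 29.99998363
  phi_hat_1 = [gamma(1) gamma(0) - gamma(1) gamma(2)] / det = [(-0.7341)(5.5262) - (-0.7341)(-2.6874)] / 29.99998363 = -6.02960376 / 29.99998363 = -0.201
  phi_hat_2 = [gamma(0) gamma(2) - gamma(1)^2] / det = [(5.5262)(-2.6874) - (-0.7341)^2] / 29.99998363 = -15.39001269 / 29.99998363 = -0.513
So phi_hat = [-0.2010, -0.5130].
Therefore phi_hat_1 = -0.2010.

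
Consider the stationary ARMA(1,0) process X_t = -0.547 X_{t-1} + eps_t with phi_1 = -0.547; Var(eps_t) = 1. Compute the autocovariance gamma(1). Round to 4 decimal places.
\gamma(1) = -0.7805

Multiply the model equation by X_{t-k} and take expectations. With theta_0 = psi_0 = 1 and psi_j the MA(infinity) weights, this gives
  gamma(k) - sum_i phi_i gamma(k-i) = c_k,
  c_k = sigma^2 * sum_{j=k..q} theta_j psi_{j-k}   (c_k = 0 for k > q),
using gamma(-m) = gamma(m).
Pure AR (q = 0): c_0 = sigma^2 = 1, c_k = 0 for k >= 1.
Equations for k = 0 and k = 1 (AR order 1):
  gamma(0) = phi_1 gamma(1) + c_0
  gamma(1) = phi_1 gamma(0) + c_1
Substituting the second into the first: gamma(0) (1 - phi_1^2) = c_0 + phi_1 c_1, so
  gamma(0) = c_0 / (1 - phi_1^2) = 1 / (1 - (-0.547)^2) = 1 / 0.700791 = 1.426959.
  gamma(1) = phi_1 gamma(0) = (-0.547)(1.426959) = -0.780547.
Therefore gamma(1) = -0.7805 (to 4 decimal places).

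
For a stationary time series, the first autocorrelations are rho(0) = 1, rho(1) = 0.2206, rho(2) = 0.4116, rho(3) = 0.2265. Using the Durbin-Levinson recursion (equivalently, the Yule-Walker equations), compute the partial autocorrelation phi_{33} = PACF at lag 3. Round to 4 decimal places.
\phi_{33} = 0.1060

The PACF at lag k is phi_{kk}, the last component of the solution
to the Yule-Walker system G_k phi = r_k where
  (G_k)_{ij} = rho(|i - j|), (r_k)_i = rho(i), i,j = 1..k.
Equivalently, Durbin-Levinson gives phi_{kk} iteratively:
  phi_{11} = rho(1)
  phi_{kk} = [rho(k) - sum_{j=1..k-1} phi_{k-1,j} rho(k-j)]
            / [1 - sum_{j=1..k-1} phi_{k-1,j} rho(j)],
  phi_{k,j} = phi_{k-1,j} - phi_{kk} phi_{k-1,k-j},  j = 1..k-1.
Step k = 1:
  phi_11 = rho(1) = 0.2206.
Step k = 2:
  phi_22 = [rho(2) - phi_11 rho(1)] / [1 - phi_11 rho(1)] = [0.4116 - (0.2206)(0.2206)] / [1 - (0.2206)(0.2206)]
         = 0.36293564 / 0.95133564 = 0.381501.
  Update: phi_21 = phi_11 - phi_22 phi_11 = 0.2206 - (0.381501)(0.2206) = 0.136441.
Step k = 3:
  phi_33 = [rho(3) - phi_21 rho(2) - phi_22 rho(1)] / [1 - phi_21 rho(1) - phi_22 rho(2)]
    numerator   = 0.2265 - (0.136441)(0.4116) - (0.381501)(0.2206) = 0.08618179
    denominator = 1 - (0.136441)(0.2206) - (0.381501)(0.4116) = 0.81287528
  phi_33 = 0.08618179 / 0.81287528 = 0.106.
Therefore phi_{33} = 0.1060.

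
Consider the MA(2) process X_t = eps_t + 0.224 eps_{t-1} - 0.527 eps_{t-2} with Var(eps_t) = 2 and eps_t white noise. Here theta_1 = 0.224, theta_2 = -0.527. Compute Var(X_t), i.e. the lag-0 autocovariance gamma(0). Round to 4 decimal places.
\gamma(0) = 2.6558

For an MA(q) process X_t = eps_t + sum_i theta_i eps_{t-i} with
Var(eps_t) = sigma^2, the variance is
  gamma(0) = sigma^2 * (1 + sum_i theta_i^2).
  sum_i theta_i^2 = (0.224)^2 + (-0.527)^2 = 0.050176 + 0.277729 = 0.327905.
  gamma(0) = 2 * (1 + 0.327905) = 2 * 1.327905 = 2.65581, which rounds to 2.6558.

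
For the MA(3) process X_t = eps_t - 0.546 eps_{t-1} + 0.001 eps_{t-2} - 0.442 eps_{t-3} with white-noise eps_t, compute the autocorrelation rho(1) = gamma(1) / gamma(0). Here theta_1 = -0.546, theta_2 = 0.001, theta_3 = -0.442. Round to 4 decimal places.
\rho(1) = -0.3663

For an MA(q) process with theta_0 = 1, the autocovariance is
  gamma(k) = sigma^2 * sum_{i=0..q-k} theta_i * theta_{i+k},
and rho(k) = gamma(k) / gamma(0). Sigma^2 cancels.
  numerator   = (1)*(-0.546) + (-0.546)*(0.001) + (0.001)*(-0.442) = -0.546988.
  denominator = (1)^2 + (-0.546)^2 + (0.001)^2 + (-0.442)^2 = 1.493481.
  rho(1) = -0.546988 / 1.493481 = -0.3663.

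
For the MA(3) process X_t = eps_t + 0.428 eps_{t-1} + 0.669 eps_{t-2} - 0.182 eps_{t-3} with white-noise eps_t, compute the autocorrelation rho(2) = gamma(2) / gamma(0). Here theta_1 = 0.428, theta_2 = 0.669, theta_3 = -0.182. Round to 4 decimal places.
\rho(2) = 0.3553

For an MA(q) process with theta_0 = 1, the autocovariance is
  gamma(k) = sigma^2 * sum_{i=0..q-k} theta_i * theta_{i+k},
and rho(k) = gamma(k) / gamma(0). Sigma^2 cancels.
  numerator   = (1)*(0.669) + (0.428)*(-0.182) = 0.591104.
  denominator = (1)^2 + (0.428)^2 + (0.669)^2 + (-0.182)^2 = 1.663869.
  rho(2) = 0.591104 / 1.663869 = 0.3553.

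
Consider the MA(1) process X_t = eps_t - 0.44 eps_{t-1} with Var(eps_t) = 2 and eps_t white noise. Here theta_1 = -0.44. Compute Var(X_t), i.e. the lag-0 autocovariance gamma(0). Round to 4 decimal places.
\gamma(0) = 2.3872

For an MA(q) process X_t = eps_t + sum_i theta_i eps_{t-i} with
Var(eps_t) = sigma^2, the variance is
  gamma(0) = sigma^2 * (1 + sum_i theta_i^2).
  sum_i theta_i^2 = (-0.44)^2 = 0.1936.
  gamma(0) = 2 * (1 + 0.1936) = 2 * 1.1936 = 2.3872.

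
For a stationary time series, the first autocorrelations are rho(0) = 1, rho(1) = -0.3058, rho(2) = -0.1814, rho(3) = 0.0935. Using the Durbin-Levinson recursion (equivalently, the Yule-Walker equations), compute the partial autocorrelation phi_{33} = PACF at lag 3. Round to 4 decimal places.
\phi_{33} = -0.0869

The PACF at lag k is phi_{kk}, the last component of the solution
to the Yule-Walker system G_k phi = r_k where
  (G_k)_{ij} = rho(|i - j|), (r_k)_i = rho(i), i,j = 1..k.
Equivalently, Durbin-Levinson gives phi_{kk} iteratively:
  phi_{11} = rho(1)
  phi_{kk} = [rho(k) - sum_{j=1..k-1} phi_{k-1,j} rho(k-j)]
            / [1 - sum_{j=1..k-1} phi_{k-1,j} rho(j)],
  phi_{k,j} = phi_{k-1,j} - phi_{kk} phi_{k-1,k-j},  j = 1..k-1.
Step k = 1:
  phi_11 = rho(1) = -0.3058.
Step k = 2:
  phi_22 = [rho(2) - phi_11 rho(1)] / [1 - phi_11 rho(1)] = [-0.1814 - (-0.3058)(-0.3058)] / [1 - (-0.3058)(-0.3058)]
         = -0.27491364 / 0.90648636 = -0.303274.
  Update: phi_21 = phi_11 - phi_22 phi_11 = -0.3058 - (-0.303274)(-0.3058) = -0.398541.
Step k = 3:
  phi_33 = [rho(3) - phi_21 rho(2) - phi_22 rho(1)] / [1 - phi_21 rho(1) - phi_22 rho(2)]
    numerator   = 0.0935 - (-0.398541)(-0.1814) - (-0.303274)(-0.3058) = -0.07153652
    denominator = 1 - (-0.398541)(-0.3058) - (-0.303274)(-0.1814) = 0.82311223
  phi_33 = -0.07153652 / 0.82311223 = -0.0869.
Therefore phi_{33} = -0.0869.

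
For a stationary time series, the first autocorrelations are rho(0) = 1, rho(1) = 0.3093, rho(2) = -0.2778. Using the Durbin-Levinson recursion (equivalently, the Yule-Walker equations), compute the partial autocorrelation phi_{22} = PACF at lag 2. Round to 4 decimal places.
\phi_{22} = -0.4130

The PACF at lag k is phi_{kk}, the last component of the solution
to the Yule-Walker system G_k phi = r_k where
  (G_k)_{ij} = rho(|i - j|), (r_k)_i = rho(i), i,j = 1..k.
Equivalently, Durbin-Levinson gives phi_{kk} iteratively:
  phi_{11} = rho(1)
  phi_{kk} = [rho(k) - sum_{j=1..k-1} phi_{k-1,j} rho(k-j)]
            / [1 - sum_{j=1..k-1} phi_{k-1,j} rho(j)],
  phi_{k,j} = phi_{k-1,j} - phi_{kk} phi_{k-1,k-j},  j = 1..k-1.
Step k = 1:
  phi_11 = rho(1) = 0.3093.
Step k = 2:
  phi_22 = [rho(2) - phi_11 rho(1)] / [1 - phi_11 rho(1)] = [-0.2778 - (0.3093)(0.3093)] / [1 - (0.3093)(0.3093)]
         = -0.37346649 / 0.90433351 = -0.413.
Therefore phi_{22} = -0.4130.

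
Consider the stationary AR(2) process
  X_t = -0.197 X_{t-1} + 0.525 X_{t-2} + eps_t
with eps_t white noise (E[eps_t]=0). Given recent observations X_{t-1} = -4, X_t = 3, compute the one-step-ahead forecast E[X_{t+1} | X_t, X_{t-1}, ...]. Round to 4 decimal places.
E[X_{t+1} \mid \mathcal F_t] = -2.6910

For an AR(p) model X_t = c + sum_i phi_i X_{t-i} + eps_t, the
one-step-ahead conditional mean is
  E[X_{t+1} | X_t, ...] = c + sum_i phi_i X_{t+1-i}.
Substitute known values:
  E[X_{t+1} | ...] = (-0.197) * (3) + (0.525) * (-4)
                   = -2.6910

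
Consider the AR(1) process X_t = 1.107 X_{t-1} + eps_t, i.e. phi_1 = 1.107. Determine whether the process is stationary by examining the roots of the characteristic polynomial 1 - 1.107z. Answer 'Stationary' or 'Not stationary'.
\text{Not stationary}

The AR(p) characteristic polynomial is P(z) = 1 - 1.107z.
Stationarity requires all roots to lie outside the unit circle, i.e. |z| > 1 for every root.
This is linear in z: 1 + (-1.107) z = 0  =>  z = -1/(-1.107) = 0.903342,  |z| = 0.903342.
Moduli of all roots: 0.9033.
All moduli strictly greater than 1? No.
Verdict: Not stationary.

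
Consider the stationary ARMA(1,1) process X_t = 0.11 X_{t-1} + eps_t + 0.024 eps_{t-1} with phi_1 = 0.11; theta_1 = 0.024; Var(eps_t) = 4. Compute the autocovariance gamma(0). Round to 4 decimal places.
\gamma(0) = 4.0727

Multiply the model equation by X_{t-k} and take expectations. With theta_0 = psi_0 = 1 and psi_j the MA(infinity) weights, this gives
  gamma(k) - sum_i phi_i gamma(k-i) = c_k,
  c_k = sigma^2 * sum_{j=k..q} theta_j psi_{j-k}   (c_k = 0 for k > q),
using gamma(-m) = gamma(m).
psi-weights needed (psi_j = theta_j + sum_i phi_i psi_{j-i}):
  psi_1 = theta_1 + phi_1 = 0.024 + (0.11) = 0.134
Right-hand sides:
  c_0 = sigma^2 (1 + theta_1 psi_1) = 4 * (1 + (0.024)(0.134)) = 4 * 1.003216 = 4.012864
  c_1 = sigma^2 theta_1 = 4 * (0.024) = 0.096
  c_2 = 0
Equations for k = 0 and k = 1 (AR order 1):
  gamma(0) = phi_1 gamma(1) + c_0
  gamma(1) = phi_1 gamma(0) + c_1
Substituting the second into the first: gamma(0) (1 - phi_1^2) = c_0 + phi_1 c_1, so
  gamma(0) = (c_0 + phi_1 c_1) / (1 - phi_1^2) = (4.012864 + (0.11)(0.096)) / (1 - (0.11)^2) = 4.023424 / 0.9879 = 4.072704.
Therefore gamma(0) = 4.0727 (to 4 decimal places).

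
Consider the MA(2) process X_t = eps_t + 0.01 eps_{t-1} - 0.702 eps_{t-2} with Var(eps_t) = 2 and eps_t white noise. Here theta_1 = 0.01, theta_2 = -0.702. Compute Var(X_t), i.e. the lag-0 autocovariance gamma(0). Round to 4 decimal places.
\gamma(0) = 2.9858

For an MA(q) process X_t = eps_t + sum_i theta_i eps_{t-i} with
Var(eps_t) = sigma^2, the variance is
  gamma(0) = sigma^2 * (1 + sum_i theta_i^2).
  sum_i theta_i^2 = (0.01)^2 + (-0.702)^2 = 0.0001 + 0.492804 = 0.492904.
  gamma(0) = 2 * (1 + 0.492904) = 2 * 1.492904 = 2.985808, which rounds to 2.9858.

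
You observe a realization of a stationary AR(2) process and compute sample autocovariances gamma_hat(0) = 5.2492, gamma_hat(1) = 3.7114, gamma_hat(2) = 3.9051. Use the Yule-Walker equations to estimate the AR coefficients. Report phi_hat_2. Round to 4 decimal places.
\hat\phi_{2} = 0.4880

The Yule-Walker equations for an AR(p) process read, in matrix form,
  Gamma_p phi = r_p,   with   (Gamma_p)_{ij} = gamma(|i - j|),
                       (r_p)_i = gamma(i),   i,j = 1..p.
Substitute the sample gammas (Toeplitz matrix and right-hand side of size 2):
  Gamma_p = [[5.2492, 3.7114], [3.7114, 5.2492]]
  r_p     = [3.7114, 3.9051]
Written out:
  5.2492 phi_1 + 3.7114 phi_2 = 3.7114
  3.7114 phi_1 + 5.2492 phi_2 = 3.9051
Solve by Cramer's rule:
  det = gamma(0)^2 - gamma(1)^2 = (5.2492)^2 - (3.7114)^2 = 27.55410064 - 13.77448996 = 13.77961068
  phi_hat_1 = [gamma(1) gamma(0) - gamma(1) gamma(2)] / det = [(3.7114)(5.2492) - (3.7114)(3.9051)] / 13.77961068 = 4.98849274 / 13.77961068 = 0.362
  phi_hat_2 = [gamma(0) gamma(2) - gamma(1)^2] / det = [(5.2492)(3.9051) - (3.7114)^2] / 13.77961068 = 6.72416096 / 13.77961068 = 0.488
So phi_hat = [0.3620, 0.4880].
Therefore phi_hat_2 = 0.4880.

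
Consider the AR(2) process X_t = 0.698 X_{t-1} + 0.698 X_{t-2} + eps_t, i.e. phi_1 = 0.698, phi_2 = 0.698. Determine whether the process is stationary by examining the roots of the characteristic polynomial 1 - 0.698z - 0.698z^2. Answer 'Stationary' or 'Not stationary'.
\text{Not stationary}

The AR(p) characteristic polynomial is P(z) = 1 - 0.698z - 0.698z^2.
Stationarity requires all roots to lie outside the unit circle, i.e. |z| > 1 for every root.
Set 1 + (-0.698) z + (-0.698) z^2 = 0, i.e. a z^2 + b z + c = 0 with a = -0.698, b = -0.698, c = 1.
Discriminant D = b^2 - 4ac = (-0.698)^2 - 4*(-0.698)*1 = 0.487204 - (-2.792) = 3.279204.
D >= 0, so the roots are real: z = (-b +/- sqrt(D)) / (2a) = (0.698 +/- 1.810857) / (-1.396).
  z_1 = (0.698 + 1.810857) / (-1.396) = -1.7972,   |z_1| = 1.7972.
  z_2 = (0.698 - 1.810857) / (-1.396) = 0.7972,   |z_2| = 0.7972.
Moduli of all roots: 1.7972, 0.7972.
All moduli strictly greater than 1? No.
Verdict: Not stationary.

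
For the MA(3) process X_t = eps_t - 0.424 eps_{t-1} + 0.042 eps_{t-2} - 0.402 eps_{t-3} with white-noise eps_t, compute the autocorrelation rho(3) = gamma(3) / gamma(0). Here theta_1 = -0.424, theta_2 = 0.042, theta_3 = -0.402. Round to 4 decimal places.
\rho(3) = -0.2993

For an MA(q) process with theta_0 = 1, the autocovariance is
  gamma(k) = sigma^2 * sum_{i=0..q-k} theta_i * theta_{i+k},
and rho(k) = gamma(k) / gamma(0). Sigma^2 cancels.
  numerator   = (1)*(-0.402) = -0.402.
  denominator = (1)^2 + (-0.424)^2 + (0.042)^2 + (-0.402)^2 = 1.343144.
  rho(3) = -0.402 / 1.343144 = -0.2993.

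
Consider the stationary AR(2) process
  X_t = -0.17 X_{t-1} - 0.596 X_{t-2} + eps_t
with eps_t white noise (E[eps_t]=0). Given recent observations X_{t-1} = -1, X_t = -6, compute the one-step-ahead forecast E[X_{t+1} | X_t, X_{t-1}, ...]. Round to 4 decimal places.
E[X_{t+1} \mid \mathcal F_t] = 1.6160

For an AR(p) model X_t = c + sum_i phi_i X_{t-i} + eps_t, the
one-step-ahead conditional mean is
  E[X_{t+1} | X_t, ...] = c + sum_i phi_i X_{t+1-i}.
Substitute known values:
  E[X_{t+1} | ...] = (-0.17) * (-6) + (-0.596) * (-1)
                   = 1.6160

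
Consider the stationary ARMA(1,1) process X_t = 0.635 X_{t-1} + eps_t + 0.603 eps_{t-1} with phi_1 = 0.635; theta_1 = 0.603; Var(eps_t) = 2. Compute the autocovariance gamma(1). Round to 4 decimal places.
\gamma(1) = 5.7376

Multiply the model equation by X_{t-k} and take expectations. With theta_0 = psi_0 = 1 and psi_j the MA(infinity) weights, this gives
  gamma(k) - sum_i phi_i gamma(k-i) = c_k,
  c_k = sigma^2 * sum_{j=k..q} theta_j psi_{j-k}   (c_k = 0 for k > q),
using gamma(-m) = gamma(m).
psi-weights needed (psi_j = theta_j + sum_i phi_i psi_{j-i}):
  psi_1 = theta_1 + phi_1 = 0.603 + (0.635) = 1.238
Right-hand sides:
  c_0 = sigma^2 (1 + theta_1 psi_1) = 2 * (1 + (0.603)(1.238)) = 2 * 1.746514 = 3.493028
  c_1 = sigma^2 theta_1 = 2 * (0.603) = 1.206
  c_2 = 0
Equations for k = 0 and k = 1 (AR order 1):
  gamma(0) = phi_1 gamma(1) + c_0
  gamma(1) = phi_1 gamma(0) + c_1
Substituting the second into the first: gamma(0) (1 - phi_1^2) = c_0 + phi_1 c_1, so
  gamma(0) = (c_0 + phi_1 c_1) / (1 - phi_1^2) = (3.493028 + (0.635)(1.206)) / (1 - (0.635)^2) = 4.258838 / 0.596775 = 7.136422.
  gamma(1) = phi_1 gamma(0) + c_1 = (0.635)(7.136422) + (1.206) = 5.737628.
Therefore gamma(1) = 5.7376 (to 4 decimal places).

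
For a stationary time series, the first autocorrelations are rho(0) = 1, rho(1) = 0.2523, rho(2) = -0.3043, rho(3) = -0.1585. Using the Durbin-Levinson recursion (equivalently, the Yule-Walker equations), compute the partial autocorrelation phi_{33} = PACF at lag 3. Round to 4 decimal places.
\phi_{33} = 0.0601

The PACF at lag k is phi_{kk}, the last component of the solution
to the Yule-Walker system G_k phi = r_k where
  (G_k)_{ij} = rho(|i - j|), (r_k)_i = rho(i), i,j = 1..k.
Equivalently, Durbin-Levinson gives phi_{kk} iteratively:
  phi_{11} = rho(1)
  phi_{kk} = [rho(k) - sum_{j=1..k-1} phi_{k-1,j} rho(k-j)]
            / [1 - sum_{j=1..k-1} phi_{k-1,j} rho(j)],
  phi_{k,j} = phi_{k-1,j} - phi_{kk} phi_{k-1,k-j},  j = 1..k-1.
Step k = 1:
  phi_11 = rho(1) = 0.2523.
Step k = 2:
  phi_22 = [rho(2) - phi_11 rho(1)] / [1 - phi_11 rho(1)] = [-0.3043 - (0.2523)(0.2523)] / [1 - (0.2523)(0.2523)]
         = -0.36795529 / 0.93634471 = -0.39297.
  Update: phi_21 = phi_11 - phi_22 phi_11 = 0.2523 - (-0.39297)(0.2523) = 0.351446.
Step k = 3:
  phi_33 = [rho(3) - phi_21 rho(2) - phi_22 rho(1)] / [1 - phi_21 rho(1) - phi_22 rho(2)]
    numerator   = -0.1585 - (0.351446)(-0.3043) - (-0.39297)(0.2523) = 0.04759142
    denominator = 1 - (0.351446)(0.2523) - (-0.39297)(-0.3043) = 0.79174936
  phi_33 = 0.04759142 / 0.79174936 = 0.0601.
Therefore phi_{33} = 0.0601.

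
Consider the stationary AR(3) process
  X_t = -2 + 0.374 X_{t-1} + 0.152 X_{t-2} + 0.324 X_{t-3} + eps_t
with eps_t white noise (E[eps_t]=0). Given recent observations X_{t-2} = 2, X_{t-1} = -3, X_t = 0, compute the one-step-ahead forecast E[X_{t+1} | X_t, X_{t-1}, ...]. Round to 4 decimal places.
E[X_{t+1} \mid \mathcal F_t] = -1.8080

For an AR(p) model X_t = c + sum_i phi_i X_{t-i} + eps_t, the
one-step-ahead conditional mean is
  E[X_{t+1} | X_t, ...] = c + sum_i phi_i X_{t+1-i}.
Substitute known values:
  E[X_{t+1} | ...] = -2 + (0.374) * (0) + (0.152) * (-3) + (0.324) * (2)
                   = -1.8080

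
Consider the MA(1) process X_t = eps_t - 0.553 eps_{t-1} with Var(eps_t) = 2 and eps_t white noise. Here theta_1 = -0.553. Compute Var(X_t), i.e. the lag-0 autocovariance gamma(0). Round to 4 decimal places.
\gamma(0) = 2.6116

For an MA(q) process X_t = eps_t + sum_i theta_i eps_{t-i} with
Var(eps_t) = sigma^2, the variance is
  gamma(0) = sigma^2 * (1 + sum_i theta_i^2).
  sum_i theta_i^2 = (-0.553)^2 = 0.305809.
  gamma(0) = 2 * (1 + 0.305809) = 2 * 1.305809 = 2.611618, which rounds to 2.6116.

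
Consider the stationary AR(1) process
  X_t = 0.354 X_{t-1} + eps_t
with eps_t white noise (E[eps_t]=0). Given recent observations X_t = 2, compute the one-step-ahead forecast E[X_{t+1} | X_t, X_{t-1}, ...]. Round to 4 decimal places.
E[X_{t+1} \mid \mathcal F_t] = 0.7080

For an AR(p) model X_t = c + sum_i phi_i X_{t-i} + eps_t, the
one-step-ahead conditional mean is
  E[X_{t+1} | X_t, ...] = c + sum_i phi_i X_{t+1-i}.
Substitute known values:
  E[X_{t+1} | ...] = (0.354) * (2)
                   = 0.7080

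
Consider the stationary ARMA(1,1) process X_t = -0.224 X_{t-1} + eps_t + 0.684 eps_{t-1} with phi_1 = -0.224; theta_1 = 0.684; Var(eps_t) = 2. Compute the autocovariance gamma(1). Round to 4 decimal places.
\gamma(1) = 0.8202

Multiply the model equation by X_{t-k} and take expectations. With theta_0 = psi_0 = 1 and psi_j the MA(infinity) weights, this gives
  gamma(k) - sum_i phi_i gamma(k-i) = c_k,
  c_k = sigma^2 * sum_{j=k..q} theta_j psi_{j-k}   (c_k = 0 for k > q),
using gamma(-m) = gamma(m).
psi-weights needed (psi_j = theta_j + sum_i phi_i psi_{j-i}):
  psi_1 = theta_1 + phi_1 = 0.684 + (-0.224) = 0.46
Right-hand sides:
  c_0 = sigma^2 (1 + theta_1 psi_1) = 2 * (1 + (0.684)(0.46)) = 2 * 1.31464 = 2.62928
  c_1 = sigma^2 theta_1 = 2 * (0.684) = 1.368
  c_2 = 0
Equations for k = 0 and k = 1 (AR order 1):
  gamma(0) = phi_1 gamma(1) + c_0
  gamma(1) = phi_1 gamma(0) + c_1
Substituting the second into the first: gamma(0) (1 - phi_1^2) = c_0 + phi_1 c_1, so
  gamma(0) = (c_0 + phi_1 c_1) / (1 - phi_1^2) = (2.62928 + (-0.224)(1.368)) / (1 - (-0.224)^2) = 2.322848 / 0.949824 = 2.445556.
  gamma(1) = phi_1 gamma(0) + c_1 = (-0.224)(2.445556) + (1.368) = 0.820195.
Therefore gamma(1) = 0.8202 (to 4 decimal places).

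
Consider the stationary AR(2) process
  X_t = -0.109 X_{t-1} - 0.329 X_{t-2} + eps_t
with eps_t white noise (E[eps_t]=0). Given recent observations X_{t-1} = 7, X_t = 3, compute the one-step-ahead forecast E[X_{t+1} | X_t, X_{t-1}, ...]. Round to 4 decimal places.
E[X_{t+1} \mid \mathcal F_t] = -2.6300

For an AR(p) model X_t = c + sum_i phi_i X_{t-i} + eps_t, the
one-step-ahead conditional mean is
  E[X_{t+1} | X_t, ...] = c + sum_i phi_i X_{t+1-i}.
Substitute known values:
  E[X_{t+1} | ...] = (-0.109) * (3) + (-0.329) * (7)
                   = -2.6300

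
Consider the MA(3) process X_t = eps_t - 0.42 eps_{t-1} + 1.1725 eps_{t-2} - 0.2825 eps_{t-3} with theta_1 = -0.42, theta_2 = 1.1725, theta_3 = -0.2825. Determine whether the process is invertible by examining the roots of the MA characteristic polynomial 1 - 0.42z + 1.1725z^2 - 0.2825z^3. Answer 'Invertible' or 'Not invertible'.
\text{Not invertible}

The MA(q) characteristic polynomial is P(z) = 1 - 0.42z + 1.1725z^2 - 0.2825z^3.
Invertibility requires all roots to lie outside the unit circle, i.e. |z| > 1 for every root.
Degree 3: look for a simple real root z0 first, then factor out (1 - z/z0) and solve the remaining quadratic.
Testing z0 = 4: P(4) = 1 + (-0.42)(4) + (1.1725)(4)^2 + (-0.2825)(4)^3
  = 1 + (-1.68) + (18.76) + (-18.08) = 0.  So z_0 = 4 is a root, |z_0| = 4.
Divide out the factor (1 - 0.25 z) = (1 - z/z0) (since 1/z0 = 0.25):
  P(z) = (1 - 0.25 z)(1 + (-0.17) z + (1.13) z^2)
  [check: z-coef -0.17 - (0.25) = -0.42; z^2-coef 1.13 - (0.25)(-0.17) = 1.1725; z^3-coef -(0.25)(1.13) = -0.2825.]
Remaining roots from the quadratic factor 1 + (-0.17) z + (1.13) z^2:
  Set 1 + (-0.17) z + (1.13) z^2 = 0, i.e. a z^2 + b z + c = 0 with a = 1.13, b = -0.17, c = 1.
  Discriminant D = b^2 - 4ac = (-0.17)^2 - 4*(1.13)*1 = 0.0289 - (4.52) = -4.4911.
  D < 0, so the roots are the complex-conjugate pair z = (-b +/- i sqrt(-D)) / (2a) = 0.0752 +/- 0.9377i.
  For a conjugate pair |z|^2 = z * conj(z) = (product of roots) = c/a = 1/(1.13) = 0.884956, so |z| = sqrt(0.884956) = 0.9407 for both roots.
Moduli of all roots: 4.0000, 0.9407, 0.9407.
All moduli strictly greater than 1? No.
Verdict: Not invertible.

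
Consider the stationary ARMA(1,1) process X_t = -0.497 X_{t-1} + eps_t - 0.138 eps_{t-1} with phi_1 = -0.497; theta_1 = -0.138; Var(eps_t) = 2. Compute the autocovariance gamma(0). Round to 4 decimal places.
\gamma(0) = 3.0710

Multiply the model equation by X_{t-k} and take expectations. With theta_0 = psi_0 = 1 and psi_j the MA(infinity) weights, this gives
  gamma(k) - sum_i phi_i gamma(k-i) = c_k,
  c_k = sigma^2 * sum_{j=k..q} theta_j psi_{j-k}   (c_k = 0 for k > q),
using gamma(-m) = gamma(m).
psi-weights needed (psi_j = theta_j + sum_i phi_i psi_{j-i}):
  psi_1 = theta_1 + phi_1 = -0.138 + (-0.497) = -0.635
Right-hand sides:
  c_0 = sigma^2 (1 + theta_1 psi_1) = 2 * (1 + (-0.138)(-0.635)) = 2 * 1.08763 = 2.17526
  c_1 = sigma^2 theta_1 = 2 * (-0.138) = -0.276
  c_2 = 0
Equations for k = 0 and k = 1 (AR order 1):
  gamma(0) = phi_1 gamma(1) + c_0
  gamma(1) = phi_1 gamma(0) + c_1
Substituting the second into the first: gamma(0) (1 - phi_1^2) = c_0 + phi_1 c_1, so
  gamma(0) = (c_0 + phi_1 c_1) / (1 - phi_1^2) = (2.17526 + (-0.497)(-0.276)) / (1 - (-0.497)^2) = 2.312432 / 0.752991 = 3.070996.
Therefore gamma(0) = 3.0710 (to 4 decimal places).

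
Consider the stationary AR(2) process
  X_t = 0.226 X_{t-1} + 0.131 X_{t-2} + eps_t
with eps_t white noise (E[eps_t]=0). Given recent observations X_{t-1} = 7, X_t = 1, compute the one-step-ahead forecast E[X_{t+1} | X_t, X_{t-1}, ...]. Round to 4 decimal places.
E[X_{t+1} \mid \mathcal F_t] = 1.1430

For an AR(p) model X_t = c + sum_i phi_i X_{t-i} + eps_t, the
one-step-ahead conditional mean is
  E[X_{t+1} | X_t, ...] = c + sum_i phi_i X_{t+1-i}.
Substitute known values:
  E[X_{t+1} | ...] = (0.226) * (1) + (0.131) * (7)
                   = 1.1430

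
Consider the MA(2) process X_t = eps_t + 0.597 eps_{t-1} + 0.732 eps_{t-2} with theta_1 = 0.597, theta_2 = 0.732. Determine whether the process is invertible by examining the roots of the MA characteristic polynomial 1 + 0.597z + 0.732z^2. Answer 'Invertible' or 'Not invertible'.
\text{Invertible}

The MA(q) characteristic polynomial is P(z) = 1 + 0.597z + 0.732z^2.
Invertibility requires all roots to lie outside the unit circle, i.e. |z| > 1 for every root.
Set 1 + (0.597) z + (0.732) z^2 = 0, i.e. a z^2 + b z + c = 0 with a = 0.732, b = 0.597, c = 1.
Discriminant D = b^2 - 4ac = (0.597)^2 - 4*(0.732)*1 = 0.356409 - (2.928) = -2.571591.
D < 0, so the roots are the complex-conjugate pair z = (-b +/- i sqrt(-D)) / (2a) = -0.4078 +/- 1.0954i.
For a conjugate pair |z|^2 = z * conj(z) = (product of roots) = c/a = 1/(0.732) = 1.36612, so |z| = sqrt(1.36612) = 1.1688 for both roots.
Moduli of all roots: 1.1688, 1.1688.
All moduli strictly greater than 1? Yes.
Verdict: Invertible.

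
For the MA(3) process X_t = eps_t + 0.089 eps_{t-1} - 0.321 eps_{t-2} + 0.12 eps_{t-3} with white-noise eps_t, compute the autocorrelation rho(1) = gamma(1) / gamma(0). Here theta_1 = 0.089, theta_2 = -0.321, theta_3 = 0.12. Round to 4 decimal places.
\rho(1) = 0.0195

For an MA(q) process with theta_0 = 1, the autocovariance is
  gamma(k) = sigma^2 * sum_{i=0..q-k} theta_i * theta_{i+k},
and rho(k) = gamma(k) / gamma(0). Sigma^2 cancels.
  numerator   = (1)*(0.089) + (0.089)*(-0.321) + (-0.321)*(0.12) = 0.021911.
  denominator = (1)^2 + (0.089)^2 + (-0.321)^2 + (0.12)^2 = 1.125362.
  rho(1) = 0.021911 / 1.125362 = 0.0195.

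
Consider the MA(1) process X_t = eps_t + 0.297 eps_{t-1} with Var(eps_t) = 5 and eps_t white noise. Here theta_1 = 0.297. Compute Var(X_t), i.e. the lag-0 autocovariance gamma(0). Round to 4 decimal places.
\gamma(0) = 5.4410

For an MA(q) process X_t = eps_t + sum_i theta_i eps_{t-i} with
Var(eps_t) = sigma^2, the variance is
  gamma(0) = sigma^2 * (1 + sum_i theta_i^2).
  sum_i theta_i^2 = (0.297)^2 = 0.088209.
  gamma(0) = 5 * (1 + 0.088209) = 5 * 1.088209 = 5.441045, which rounds to 5.4410.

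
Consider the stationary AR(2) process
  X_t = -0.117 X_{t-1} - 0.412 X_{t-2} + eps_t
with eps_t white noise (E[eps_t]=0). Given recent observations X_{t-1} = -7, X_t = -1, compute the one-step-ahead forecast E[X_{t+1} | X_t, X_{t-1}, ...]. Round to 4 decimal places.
E[X_{t+1} \mid \mathcal F_t] = 3.0010

For an AR(p) model X_t = c + sum_i phi_i X_{t-i} + eps_t, the
one-step-ahead conditional mean is
  E[X_{t+1} | X_t, ...] = c + sum_i phi_i X_{t+1-i}.
Substitute known values:
  E[X_{t+1} | ...] = (-0.117) * (-1) + (-0.412) * (-7)
                   = 3.0010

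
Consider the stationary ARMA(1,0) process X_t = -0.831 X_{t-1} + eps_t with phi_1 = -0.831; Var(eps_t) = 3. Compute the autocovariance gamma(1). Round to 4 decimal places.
\gamma(1) = -8.0565

Multiply the model equation by X_{t-k} and take expectations. With theta_0 = psi_0 = 1 and psi_j the MA(infinity) weights, this gives
  gamma(k) - sum_i phi_i gamma(k-i) = c_k,
  c_k = sigma^2 * sum_{j=k..q} theta_j psi_{j-k}   (c_k = 0 for k > q),
using gamma(-m) = gamma(m).
Pure AR (q = 0): c_0 = sigma^2 = 3, c_k = 0 for k >= 1.
Equations for k = 0 and k = 1 (AR order 1):
  gamma(0) = phi_1 gamma(1) + c_0
  gamma(1) = phi_1 gamma(0) + c_1
Substituting the second into the first: gamma(0) (1 - phi_1^2) = c_0 + phi_1 c_1, so
  gamma(0) = c_0 / (1 - phi_1^2) = 3 / (1 - (-0.831)^2) = 3 / 0.309439 = 9.694964.
  gamma(1) = phi_1 gamma(0) = (-0.831)(9.694964) = -8.056515.
Therefore gamma(1) = -8.0565 (to 4 decimal places).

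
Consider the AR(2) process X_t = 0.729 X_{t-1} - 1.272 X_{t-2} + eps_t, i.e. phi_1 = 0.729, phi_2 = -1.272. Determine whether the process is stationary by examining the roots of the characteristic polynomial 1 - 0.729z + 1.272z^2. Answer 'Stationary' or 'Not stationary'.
\text{Not stationary}

The AR(p) characteristic polynomial is P(z) = 1 - 0.729z + 1.272z^2.
Stationarity requires all roots to lie outside the unit circle, i.e. |z| > 1 for every root.
Set 1 + (-0.729) z + (1.272) z^2 = 0, i.e. a z^2 + b z + c = 0 with a = 1.272, b = -0.729, c = 1.
Discriminant D = b^2 - 4ac = (-0.729)^2 - 4*(1.272)*1 = 0.531441 - (5.088) = -4.556559.
D < 0, so the roots are the complex-conjugate pair z = (-b +/- i sqrt(-D)) / (2a) = 0.2866 +/- 0.8391i.
For a conjugate pair |z|^2 = z * conj(z) = (product of roots) = c/a = 1/(1.272) = 0.786164, so |z| = sqrt(0.786164) = 0.8867 for both roots.
Moduli of all roots: 0.8867, 0.8867.
All moduli strictly greater than 1? No.
Verdict: Not stationary.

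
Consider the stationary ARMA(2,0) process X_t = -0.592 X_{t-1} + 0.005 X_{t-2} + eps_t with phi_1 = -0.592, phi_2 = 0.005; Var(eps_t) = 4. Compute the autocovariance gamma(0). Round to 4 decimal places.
\gamma(0) = 6.1921

Multiply the model equation by X_{t-k} and take expectations. With theta_0 = psi_0 = 1 and psi_j the MA(infinity) weights, this gives
  gamma(k) - sum_i phi_i gamma(k-i) = c_k,
  c_k = sigma^2 * sum_{j=k..q} theta_j psi_{j-k}   (c_k = 0 for k > q),
using gamma(-m) = gamma(m).
Pure AR (q = 0): c_0 = sigma^2 = 4, c_k = 0 for k >= 1.
Equations for k = 0, 1, 2 (AR order 2, c_2 = 0):
  (E0) gamma(0) = phi_1 gamma(1) + phi_2 gamma(2) + c_0
  (E1) gamma(1) = phi_1 gamma(0) + phi_2 gamma(1) + c_1
  (E2) gamma(2) = phi_1 gamma(1) + phi_2 gamma(0)
From (E1): gamma(1) = A gamma(0) + B with
  A = phi_1 / (1 - phi_2) = -0.592 / 0.995 = -0.594975,   B = c_1 / (1 - phi_2) = 0 / 0.995 = 0.
Insert (E2) into (E0): gamma(0) (1 - phi_2^2) = phi_1 (1 + phi_2) gamma(1) + c_0.
  phi_1 (1 + phi_2) = (-0.592)(1.005) = -0.59496,   1 - phi_2^2 = 0.999975.
Replace gamma(1) by A gamma(0) + B and collect gamma(0):
  gamma(0) [0.999975 - (-0.59496)(-0.594975)] = c_0 = 4
  gamma(0) * 0.645989 = 4
  gamma(0) = 4 / 0.645989 = 6.192058.
Therefore gamma(0) = 6.1921 (to 4 decimal places).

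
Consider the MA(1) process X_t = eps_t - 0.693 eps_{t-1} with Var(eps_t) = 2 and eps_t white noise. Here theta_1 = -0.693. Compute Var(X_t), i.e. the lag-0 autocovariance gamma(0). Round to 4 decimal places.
\gamma(0) = 2.9605

For an MA(q) process X_t = eps_t + sum_i theta_i eps_{t-i} with
Var(eps_t) = sigma^2, the variance is
  gamma(0) = sigma^2 * (1 + sum_i theta_i^2).
  sum_i theta_i^2 = (-0.693)^2 = 0.480249.
  gamma(0) = 2 * (1 + 0.480249) = 2 * 1.480249 = 2.960498, which rounds to 2.9605.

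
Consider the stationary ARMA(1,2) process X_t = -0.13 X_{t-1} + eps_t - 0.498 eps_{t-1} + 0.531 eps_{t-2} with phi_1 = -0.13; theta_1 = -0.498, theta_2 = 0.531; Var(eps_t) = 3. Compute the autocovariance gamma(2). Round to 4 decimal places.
\gamma(2) = 2.0073

Multiply the model equation by X_{t-k} and take expectations. With theta_0 = psi_0 = 1 and psi_j the MA(infinity) weights, this gives
  gamma(k) - sum_i phi_i gamma(k-i) = c_k,
  c_k = sigma^2 * sum_{j=k..q} theta_j psi_{j-k}   (c_k = 0 for k > q),
using gamma(-m) = gamma(m).
psi-weights needed (psi_j = theta_j + sum_i phi_i psi_{j-i}):
  psi_1 = theta_1 + phi_1 = -0.498 + (-0.13) = -0.628
  psi_2 = theta_2 + phi_1 psi_1 = 0.531 + (-0.13)(-0.628) = 0.61264
Right-hand sides:
  c_0 = sigma^2 (1 + theta_1 psi_1 + theta_2 psi_2) = 3 * (1 + (-0.498)(-0.628) + (0.531)(0.61264)) = 3 * 1.638056 = 4.914168
  c_1 = sigma^2 (theta_1 + theta_2 psi_1) = 3 * (-0.498 + (0.531)(-0.628)) = -2.494404
  c_2 = sigma^2 theta_2 = 3 * (0.531) = 1.593
Equations for k = 0 and k = 1 (AR order 1):
  gamma(0) = phi_1 gamma(1) + c_0
  gamma(1) = phi_1 gamma(0) + c_1
Substituting the second into the first: gamma(0) (1 - phi_1^2) = c_0 + phi_1 c_1, so
  gamma(0) = (c_0 + phi_1 c_1) / (1 - phi_1^2) = (4.914168 + (-0.13)(-2.494404)) / (1 - (-0.13)^2) = 5.23844 / 0.9831 = 5.328492.
  gamma(1) = phi_1 gamma(0) + c_1 = (-0.13)(5.328492) + (-2.494404) = -3.187108.
For k = 2: gamma(2) = phi_1 gamma(1) + c_2
  = (-0.13)(-3.187108) + (1.593) = 2.007324.
Therefore gamma(2) = 2.0073 (to 4 decimal places).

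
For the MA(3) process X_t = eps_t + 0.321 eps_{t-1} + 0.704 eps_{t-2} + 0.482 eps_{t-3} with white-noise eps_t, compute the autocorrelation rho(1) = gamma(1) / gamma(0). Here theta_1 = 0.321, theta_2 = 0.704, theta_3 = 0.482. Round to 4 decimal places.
\rho(1) = 0.4841

For an MA(q) process with theta_0 = 1, the autocovariance is
  gamma(k) = sigma^2 * sum_{i=0..q-k} theta_i * theta_{i+k},
and rho(k) = gamma(k) / gamma(0). Sigma^2 cancels.
  numerator   = (1)*(0.321) + (0.321)*(0.704) + (0.704)*(0.482) = 0.886312.
  denominator = (1)^2 + (0.321)^2 + (0.704)^2 + (0.482)^2 = 1.830981.
  rho(1) = 0.886312 / 1.830981 = 0.4841.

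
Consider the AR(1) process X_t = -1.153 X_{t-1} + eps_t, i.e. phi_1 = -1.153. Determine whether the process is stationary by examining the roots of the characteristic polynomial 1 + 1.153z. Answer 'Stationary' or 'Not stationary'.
\text{Not stationary}

The AR(p) characteristic polynomial is P(z) = 1 + 1.153z.
Stationarity requires all roots to lie outside the unit circle, i.e. |z| > 1 for every root.
This is linear in z: 1 + (1.153) z = 0  =>  z = -1/(1.153) = -0.867303,  |z| = 0.867303.
Moduli of all roots: 0.8673.
All moduli strictly greater than 1? No.
Verdict: Not stationary.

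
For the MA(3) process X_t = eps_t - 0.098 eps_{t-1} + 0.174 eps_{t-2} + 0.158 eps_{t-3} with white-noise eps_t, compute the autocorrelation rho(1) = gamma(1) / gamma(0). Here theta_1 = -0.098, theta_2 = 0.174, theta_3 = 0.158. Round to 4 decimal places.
\rho(1) = -0.0822

For an MA(q) process with theta_0 = 1, the autocovariance is
  gamma(k) = sigma^2 * sum_{i=0..q-k} theta_i * theta_{i+k},
and rho(k) = gamma(k) / gamma(0). Sigma^2 cancels.
  numerator   = (1)*(-0.098) + (-0.098)*(0.174) + (0.174)*(0.158) = -0.08756.
  denominator = (1)^2 + (-0.098)^2 + (0.174)^2 + (0.158)^2 = 1.064844.
  rho(1) = -0.08756 / 1.064844 = -0.0822.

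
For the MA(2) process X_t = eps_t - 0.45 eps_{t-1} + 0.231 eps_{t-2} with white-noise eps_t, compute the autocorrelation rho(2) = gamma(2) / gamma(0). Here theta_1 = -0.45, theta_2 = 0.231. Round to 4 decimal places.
\rho(2) = 0.1839

For an MA(q) process with theta_0 = 1, the autocovariance is
  gamma(k) = sigma^2 * sum_{i=0..q-k} theta_i * theta_{i+k},
and rho(k) = gamma(k) / gamma(0). Sigma^2 cancels.
  numerator   = (1)*(0.231) = 0.231.
  denominator = (1)^2 + (-0.45)^2 + (0.231)^2 = 1.255861.
  rho(2) = 0.231 / 1.255861 = 0.1839.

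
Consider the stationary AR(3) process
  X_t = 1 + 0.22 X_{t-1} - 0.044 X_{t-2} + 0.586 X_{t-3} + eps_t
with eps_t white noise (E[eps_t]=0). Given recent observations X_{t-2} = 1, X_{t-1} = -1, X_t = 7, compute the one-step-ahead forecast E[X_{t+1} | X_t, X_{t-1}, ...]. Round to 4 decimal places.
E[X_{t+1} \mid \mathcal F_t] = 3.1700

For an AR(p) model X_t = c + sum_i phi_i X_{t-i} + eps_t, the
one-step-ahead conditional mean is
  E[X_{t+1} | X_t, ...] = c + sum_i phi_i X_{t+1-i}.
Substitute known values:
  E[X_{t+1} | ...] = 1 + (0.22) * (7) + (-0.044) * (-1) + (0.586) * (1)
                   = 3.1700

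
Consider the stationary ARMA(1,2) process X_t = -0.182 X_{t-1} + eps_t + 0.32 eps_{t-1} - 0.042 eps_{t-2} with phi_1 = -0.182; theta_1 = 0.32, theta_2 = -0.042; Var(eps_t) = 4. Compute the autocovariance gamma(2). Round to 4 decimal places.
\gamma(2) = -0.2611

Multiply the model equation by X_{t-k} and take expectations. With theta_0 = psi_0 = 1 and psi_j the MA(infinity) weights, this gives
  gamma(k) - sum_i phi_i gamma(k-i) = c_k,
  c_k = sigma^2 * sum_{j=k..q} theta_j psi_{j-k}   (c_k = 0 for k > q),
using gamma(-m) = gamma(m).
psi-weights needed (psi_j = theta_j + sum_i phi_i psi_{j-i}):
  psi_1 = theta_1 + phi_1 = 0.32 + (-0.182) = 0.138
  psi_2 = theta_2 + phi_1 psi_1 = -0.042 + (-0.182)(0.138) = -0.067116
Right-hand sides:
  c_0 = sigma^2 (1 + theta_1 psi_1 + theta_2 psi_2) = 4 * (1 + (0.32)(0.138) + (-0.042)(-0.067116)) = 4 * 1.046979 = 4.187915
  c_1 = sigma^2 (theta_1 + theta_2 psi_1) = 4 * (0.32 + (-0.042)(0.138)) = 1.256816
  c_2 = sigma^2 theta_2 = 4 * (-0.042) = -0.168
Equations for k = 0 and k = 1 (AR order 1):
  gamma(0) = phi_1 gamma(1) + c_0
  gamma(1) = phi_1 gamma(0) + c_1
Substituting the second into the first: gamma(0) (1 - phi_1^2) = c_0 + phi_1 c_1, so
  gamma(0) = (c_0 + phi_1 c_1) / (1 - phi_1^2) = (4.187915 + (-0.182)(1.256816)) / (1 - (-0.182)^2) = 3.959175 / 0.966876 = 4.094812.
  gamma(1) = phi_1 gamma(0) + c_1 = (-0.182)(4.094812) + (1.256816) = 0.51156.
For k = 2: gamma(2) = phi_1 gamma(1) + c_2
  = (-0.182)(0.51156) + (-0.168) = -0.261104.
Therefore gamma(2) = -0.2611 (to 4 decimal places).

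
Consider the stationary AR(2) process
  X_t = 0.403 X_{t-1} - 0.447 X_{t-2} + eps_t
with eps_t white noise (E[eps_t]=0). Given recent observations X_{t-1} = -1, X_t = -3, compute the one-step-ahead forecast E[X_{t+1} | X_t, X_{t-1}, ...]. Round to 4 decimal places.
E[X_{t+1} \mid \mathcal F_t] = -0.7620

For an AR(p) model X_t = c + sum_i phi_i X_{t-i} + eps_t, the
one-step-ahead conditional mean is
  E[X_{t+1} | X_t, ...] = c + sum_i phi_i X_{t+1-i}.
Substitute known values:
  E[X_{t+1} | ...] = (0.403) * (-3) + (-0.447) * (-1)
                   = -0.7620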